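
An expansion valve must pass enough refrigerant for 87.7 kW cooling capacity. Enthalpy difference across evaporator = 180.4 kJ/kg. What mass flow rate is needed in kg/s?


m_dot = Q / dh
m_dot = 87.7 / 180.4
m_dot = 0.4861 kg/s

0.4861


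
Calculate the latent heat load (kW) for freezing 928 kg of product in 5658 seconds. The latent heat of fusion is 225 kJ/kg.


Q_lat = m * h_fg / t
Q_lat = 928 * 225 / 5658
Q_lat = 36.9 kW

36.9


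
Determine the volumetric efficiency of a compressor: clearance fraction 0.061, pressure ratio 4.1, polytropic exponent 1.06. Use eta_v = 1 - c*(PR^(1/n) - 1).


PR^(1/n) = 4.1^(1/1.06) = 3.78527972
eta_v = 1 - 0.061 * (3.78527972 - 1)
eta_v = 0.8301

0.8301


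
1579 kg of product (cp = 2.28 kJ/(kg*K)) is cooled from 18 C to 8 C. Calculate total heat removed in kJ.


dT = 18 - (8) = 10 K
Q = m * cp * dT = 1579 * 2.28 * 10
Q = 36001 kJ

36001


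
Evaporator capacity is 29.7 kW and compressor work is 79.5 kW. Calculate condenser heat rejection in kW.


Q_cond = Q_evap + W
Q_cond = 29.7 + 79.5
Q_cond = 109.2 kW

109.2


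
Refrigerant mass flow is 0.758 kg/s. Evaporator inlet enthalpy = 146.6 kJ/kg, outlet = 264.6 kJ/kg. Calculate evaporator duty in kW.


dh = 264.6 - 146.6 = 118.0 kJ/kg
Q_evap = m_dot * dh = 0.758 * 118.0
Q_evap = 89.44 kW

89.44


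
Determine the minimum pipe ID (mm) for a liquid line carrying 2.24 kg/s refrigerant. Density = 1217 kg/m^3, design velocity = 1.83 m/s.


A = m_dot / (rho * v) = 2.24 / (1217 * 1.83) = 0.00100578777 m^2
d = sqrt(4*A/pi) * 1000
d = 35.8 mm

35.8


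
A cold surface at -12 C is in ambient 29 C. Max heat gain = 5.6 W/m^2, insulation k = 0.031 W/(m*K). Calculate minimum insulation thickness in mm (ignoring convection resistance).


dT = 29 - (-12) = 41 K
thickness = k * dT / q_max * 1000
thickness = 0.031 * 41 / 5.6 * 1000
thickness = 227.0 mm

227.0


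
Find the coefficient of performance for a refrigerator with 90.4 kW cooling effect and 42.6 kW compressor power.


COP = Q_evap / W
COP = 90.4 / 42.6
COP = 2.122

2.122


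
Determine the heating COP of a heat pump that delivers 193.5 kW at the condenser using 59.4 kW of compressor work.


COP_hp = Q_cond / W
COP_hp = 193.5 / 59.4
COP_hp = 3.258

3.258


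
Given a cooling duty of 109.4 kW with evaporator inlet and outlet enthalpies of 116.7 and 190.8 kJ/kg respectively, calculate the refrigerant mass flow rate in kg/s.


dh = 190.8 - 116.7 = 74.1 kJ/kg
m_dot = Q / dh = 109.4 / 74.1 = 1.4764 kg/s

1.4764


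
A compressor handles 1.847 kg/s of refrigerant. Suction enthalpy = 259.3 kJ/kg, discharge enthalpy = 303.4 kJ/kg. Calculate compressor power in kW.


dh = 303.4 - 259.3 = 44.1 kJ/kg
W = m_dot * dh = 1.847 * 44.1 = 81.45 kW

81.45


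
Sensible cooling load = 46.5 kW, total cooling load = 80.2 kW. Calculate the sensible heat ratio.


SHR = Q_sensible / Q_total
SHR = 46.5 / 80.2
SHR = 0.58

0.58


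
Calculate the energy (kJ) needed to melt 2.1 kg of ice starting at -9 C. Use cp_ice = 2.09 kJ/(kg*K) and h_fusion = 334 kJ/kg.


Sensible heat = cp * dT = 2.09 * 9 = 18.81 kJ/kg
Total per kg = 18.81 + 334 = 352.81 kJ/kg
Q = m * total = 2.1 * 352.81
Q = 740.9 kJ

740.9


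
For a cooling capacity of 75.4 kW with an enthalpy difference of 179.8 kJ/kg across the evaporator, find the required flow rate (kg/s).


m_dot = Q / dh
m_dot = 75.4 / 179.8
m_dot = 0.4194 kg/s

0.4194


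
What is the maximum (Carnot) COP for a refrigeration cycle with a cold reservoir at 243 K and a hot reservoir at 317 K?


dT = 317 - 243 = 74 K
COP_carnot = T_cold / dT = 243 / 74
COP_carnot = 3.284

3.284


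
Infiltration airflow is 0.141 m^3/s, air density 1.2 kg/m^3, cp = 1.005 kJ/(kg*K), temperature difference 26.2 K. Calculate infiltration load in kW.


Q = V_dot * rho * cp * dT
Q = 0.141 * 1.2 * 1.005 * 26.2
Q = 4.455 kW

4.455


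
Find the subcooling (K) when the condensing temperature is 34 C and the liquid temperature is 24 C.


Subcooling = T_cond - T_liquid
Subcooling = 34 - 24
Subcooling = 10 K

10


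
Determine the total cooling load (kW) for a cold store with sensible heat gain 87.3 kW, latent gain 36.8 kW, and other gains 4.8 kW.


Q_total = Q_s + Q_l + Q_misc
Q_total = 87.3 + 36.8 + 4.8
Q_total = 128.9 kW

128.9


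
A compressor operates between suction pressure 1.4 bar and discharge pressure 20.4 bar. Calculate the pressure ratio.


PR = P_high / P_low
PR = 20.4 / 1.4
PR = 14.571

14.571


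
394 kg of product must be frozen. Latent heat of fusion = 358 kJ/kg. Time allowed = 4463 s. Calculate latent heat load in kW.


Q_lat = m * h_fg / t
Q_lat = 394 * 358 / 4463
Q_lat = 31.6 kW

31.6


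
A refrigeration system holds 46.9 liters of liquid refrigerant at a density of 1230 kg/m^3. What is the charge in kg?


Charge = V * rho / 1000
Charge = 46.9 * 1230 / 1000
Charge = 57.69 kg

57.69


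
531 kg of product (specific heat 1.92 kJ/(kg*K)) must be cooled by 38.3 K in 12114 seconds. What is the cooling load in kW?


Q = m * cp * dT / t
Q = 531 * 1.92 * 38.3 / 12114
Q = 3.223 kW

3.223


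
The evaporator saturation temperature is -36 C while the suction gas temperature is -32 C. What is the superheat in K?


Superheat = T_suction - T_evap
Superheat = -32 - (-36)
Superheat = 4 K

4


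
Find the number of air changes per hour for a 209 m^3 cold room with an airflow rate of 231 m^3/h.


ACH = flow / volume
ACH = 231 / 209
ACH = 1.105

1.105


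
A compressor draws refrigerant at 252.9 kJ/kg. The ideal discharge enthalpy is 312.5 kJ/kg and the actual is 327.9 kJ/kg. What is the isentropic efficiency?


dh_ideal = 312.5 - 252.9 = 59.6 kJ/kg
dh_actual = 327.9 - 252.9 = 75.0 kJ/kg
eta_s = dh_ideal / dh_actual = 59.6 / 75.0
eta_s = 0.7947

0.7947


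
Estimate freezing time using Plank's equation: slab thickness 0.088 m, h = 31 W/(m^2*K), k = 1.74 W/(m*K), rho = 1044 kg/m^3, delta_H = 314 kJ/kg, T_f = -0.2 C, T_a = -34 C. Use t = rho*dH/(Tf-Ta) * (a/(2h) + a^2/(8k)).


dT = -0.2 - (-34) = 33.8 K
term1 = a/(2h) = 0.088/(2*31) = 0.001419354839
term2 = a^2/(8k) = 0.088^2/(8*1.74) = 0.0005563218391
t = rho*dH*1000/dT * (term1 + term2)
t = 1044*314*1000/33.8 * (0.001419354839 + 0.0005563218391)
t = 19161 s

19161


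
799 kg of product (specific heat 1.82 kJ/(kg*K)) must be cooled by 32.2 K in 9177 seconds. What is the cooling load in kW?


Q = m * cp * dT / t
Q = 799 * 1.82 * 32.2 / 9177
Q = 5.102 kW

5.102


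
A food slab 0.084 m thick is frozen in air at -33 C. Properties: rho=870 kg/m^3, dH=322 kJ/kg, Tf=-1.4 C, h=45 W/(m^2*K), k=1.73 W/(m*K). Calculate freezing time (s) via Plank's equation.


dT = -1.4 - (-33) = 31.6 K
term1 = a/(2h) = 0.084/(2*45) = 0.0009333333333
term2 = a^2/(8k) = 0.084^2/(8*1.73) = 0.0005098265896
t = rho*dH*1000/dT * (term1 + term2)
t = 870*322*1000/31.6 * (0.0009333333333 + 0.0005098265896)
t = 12794 s

12794


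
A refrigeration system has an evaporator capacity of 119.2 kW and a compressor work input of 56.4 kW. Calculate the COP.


COP = Q_evap / W
COP = 119.2 / 56.4
COP = 2.113

2.113


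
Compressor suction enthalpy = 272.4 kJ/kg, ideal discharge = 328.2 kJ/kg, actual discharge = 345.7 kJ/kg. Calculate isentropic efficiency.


dh_ideal = 328.2 - 272.4 = 55.8 kJ/kg
dh_actual = 345.7 - 272.4 = 73.3 kJ/kg
eta_s = dh_ideal / dh_actual = 55.8 / 73.3
eta_s = 0.7613

0.7613


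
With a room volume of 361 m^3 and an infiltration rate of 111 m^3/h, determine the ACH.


ACH = flow / volume
ACH = 111 / 361
ACH = 0.307

0.307


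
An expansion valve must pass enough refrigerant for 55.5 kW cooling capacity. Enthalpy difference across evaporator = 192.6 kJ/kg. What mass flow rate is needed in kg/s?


m_dot = Q / dh
m_dot = 55.5 / 192.6
m_dot = 0.2882 kg/s

0.2882


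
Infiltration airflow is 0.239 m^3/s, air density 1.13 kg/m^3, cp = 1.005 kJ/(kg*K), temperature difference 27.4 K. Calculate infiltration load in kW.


Q = V_dot * rho * cp * dT
Q = 0.239 * 1.13 * 1.005 * 27.4
Q = 7.437 kW

7.437


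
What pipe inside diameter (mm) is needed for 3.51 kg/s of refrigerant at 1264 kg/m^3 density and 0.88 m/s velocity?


A = m_dot / (rho * v) = 3.51 / (1264 * 0.88) = 0.003155566743 m^2
d = sqrt(4*A/pi) * 1000
d = 63.4 mm

63.4


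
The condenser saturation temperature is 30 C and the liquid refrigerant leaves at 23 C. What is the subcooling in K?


Subcooling = T_cond - T_liquid
Subcooling = 30 - 23
Subcooling = 7 K

7


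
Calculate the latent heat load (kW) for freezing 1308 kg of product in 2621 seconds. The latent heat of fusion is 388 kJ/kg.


Q_lat = m * h_fg / t
Q_lat = 1308 * 388 / 2621
Q_lat = 193.63 kW

193.63


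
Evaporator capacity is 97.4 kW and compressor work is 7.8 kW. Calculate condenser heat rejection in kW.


Q_cond = Q_evap + W
Q_cond = 97.4 + 7.8
Q_cond = 105.2 kW

105.2


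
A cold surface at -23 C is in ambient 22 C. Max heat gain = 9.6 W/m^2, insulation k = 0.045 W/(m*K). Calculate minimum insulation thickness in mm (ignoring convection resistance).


dT = 22 - (-23) = 45 K
thickness = k * dT / q_max * 1000
thickness = 0.045 * 45 / 9.6 * 1000
thickness = 210.9 mm

210.9


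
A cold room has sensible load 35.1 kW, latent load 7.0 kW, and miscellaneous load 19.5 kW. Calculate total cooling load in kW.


Q_total = Q_s + Q_l + Q_misc
Q_total = 35.1 + 7.0 + 19.5
Q_total = 61.6 kW

61.6


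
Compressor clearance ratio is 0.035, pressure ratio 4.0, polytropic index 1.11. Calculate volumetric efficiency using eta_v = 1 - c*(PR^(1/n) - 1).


PR^(1/n) = 4.0^(1/1.11) = 3.48655394
eta_v = 1 - 0.035 * (3.48655394 - 1)
eta_v = 0.913

0.913


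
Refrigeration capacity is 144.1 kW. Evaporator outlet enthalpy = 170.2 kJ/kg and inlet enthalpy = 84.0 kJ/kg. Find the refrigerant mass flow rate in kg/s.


dh = 170.2 - 84.0 = 86.2 kJ/kg
m_dot = Q / dh = 144.1 / 86.2 = 1.6717 kg/s

1.6717


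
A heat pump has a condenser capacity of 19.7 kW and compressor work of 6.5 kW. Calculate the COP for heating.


COP_hp = Q_cond / W
COP_hp = 19.7 / 6.5
COP_hp = 3.031

3.031


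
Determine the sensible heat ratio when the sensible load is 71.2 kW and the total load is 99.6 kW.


SHR = Q_sensible / Q_total
SHR = 71.2 / 99.6
SHR = 0.715

0.715


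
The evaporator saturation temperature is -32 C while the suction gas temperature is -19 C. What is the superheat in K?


Superheat = T_suction - T_evap
Superheat = -19 - (-32)
Superheat = 13 K

13


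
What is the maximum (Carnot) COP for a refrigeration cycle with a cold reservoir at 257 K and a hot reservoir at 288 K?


dT = 288 - 257 = 31 K
COP_carnot = T_cold / dT = 257 / 31
COP_carnot = 8.29

8.29


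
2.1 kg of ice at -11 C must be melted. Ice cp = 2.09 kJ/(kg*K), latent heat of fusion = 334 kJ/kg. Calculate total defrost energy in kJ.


Sensible heat = cp * dT = 2.09 * 11 = 22.99 kJ/kg
Total per kg = 22.99 + 334 = 356.99 kJ/kg
Q = m * total = 2.1 * 356.99
Q = 749.7 kJ

749.7


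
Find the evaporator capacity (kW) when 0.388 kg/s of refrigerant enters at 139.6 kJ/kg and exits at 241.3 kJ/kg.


dh = 241.3 - 139.6 = 101.7 kJ/kg
Q_evap = m_dot * dh = 0.388 * 101.7
Q_evap = 39.46 kW

39.46


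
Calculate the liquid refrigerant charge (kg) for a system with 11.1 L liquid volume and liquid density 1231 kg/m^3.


Charge = V * rho / 1000
Charge = 11.1 * 1231 / 1000
Charge = 13.66 kg

13.66


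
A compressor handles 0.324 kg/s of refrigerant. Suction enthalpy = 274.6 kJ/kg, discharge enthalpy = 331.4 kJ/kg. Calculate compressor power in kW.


dh = 331.4 - 274.6 = 56.8 kJ/kg
W = m_dot * dh = 0.324 * 56.8 = 18.4 kW

18.4


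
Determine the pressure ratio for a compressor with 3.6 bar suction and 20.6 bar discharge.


PR = P_high / P_low
PR = 20.6 / 3.6
PR = 5.722

5.722


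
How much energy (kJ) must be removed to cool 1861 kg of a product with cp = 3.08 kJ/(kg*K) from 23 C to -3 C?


dT = 23 - (-3) = 26 K
Q = m * cp * dT = 1861 * 3.08 * 26
Q = 149029 kJ

149029


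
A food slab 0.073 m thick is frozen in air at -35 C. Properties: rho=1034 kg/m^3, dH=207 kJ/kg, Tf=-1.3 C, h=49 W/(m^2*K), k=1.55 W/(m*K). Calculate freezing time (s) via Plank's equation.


dT = -1.3 - (-35) = 33.7 K
term1 = a/(2h) = 0.073/(2*49) = 0.0007448979592
term2 = a^2/(8k) = 0.073^2/(8*1.55) = 0.0004297580645
t = rho*dH*1000/dT * (term1 + term2)
t = 1034*207*1000/33.7 * (0.0007448979592 + 0.0004297580645)
t = 7461 s

7461


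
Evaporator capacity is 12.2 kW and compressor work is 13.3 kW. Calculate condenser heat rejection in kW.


Q_cond = Q_evap + W
Q_cond = 12.2 + 13.3
Q_cond = 25.5 kW

25.5


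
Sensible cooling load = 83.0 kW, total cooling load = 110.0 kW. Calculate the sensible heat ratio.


SHR = Q_sensible / Q_total
SHR = 83.0 / 110.0
SHR = 0.755

0.755


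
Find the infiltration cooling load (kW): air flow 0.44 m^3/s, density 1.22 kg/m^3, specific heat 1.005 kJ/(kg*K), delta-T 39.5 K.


Q = V_dot * rho * cp * dT
Q = 0.44 * 1.22 * 1.005 * 39.5
Q = 21.31 kW

21.31


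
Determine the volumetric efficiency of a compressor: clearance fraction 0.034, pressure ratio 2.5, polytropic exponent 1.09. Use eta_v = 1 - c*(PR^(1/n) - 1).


PR^(1/n) = 2.5^(1/1.09) = 2.31783532
eta_v = 1 - 0.034 * (2.31783532 - 1)
eta_v = 0.9552

0.9552


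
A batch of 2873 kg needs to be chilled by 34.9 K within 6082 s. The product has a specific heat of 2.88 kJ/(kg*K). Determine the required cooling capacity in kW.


Q = m * cp * dT / t
Q = 2873 * 2.88 * 34.9 / 6082
Q = 47.48 kW

47.48


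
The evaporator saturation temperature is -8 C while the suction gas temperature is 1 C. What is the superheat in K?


Superheat = T_suction - T_evap
Superheat = 1 - (-8)
Superheat = 9 K

9


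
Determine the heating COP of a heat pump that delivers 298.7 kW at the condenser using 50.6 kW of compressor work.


COP_hp = Q_cond / W
COP_hp = 298.7 / 50.6
COP_hp = 5.903

5.903


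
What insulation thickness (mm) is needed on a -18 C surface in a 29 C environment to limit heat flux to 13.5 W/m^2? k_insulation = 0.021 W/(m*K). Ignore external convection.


dT = 29 - (-18) = 47 K
thickness = k * dT / q_max * 1000
thickness = 0.021 * 47 / 13.5 * 1000
thickness = 73.1 mm

73.1


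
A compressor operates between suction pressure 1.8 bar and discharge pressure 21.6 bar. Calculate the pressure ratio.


PR = P_high / P_low
PR = 21.6 / 1.8
PR = 12.0

12.0


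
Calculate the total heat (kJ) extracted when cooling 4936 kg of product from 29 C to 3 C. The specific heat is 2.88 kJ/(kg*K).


dT = 29 - (3) = 26 K
Q = m * cp * dT = 4936 * 2.88 * 26
Q = 369608 kJ

369608


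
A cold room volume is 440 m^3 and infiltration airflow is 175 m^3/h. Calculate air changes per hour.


ACH = flow / volume
ACH = 175 / 440
ACH = 0.398

0.398


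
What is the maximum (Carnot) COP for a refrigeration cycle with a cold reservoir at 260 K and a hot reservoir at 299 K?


dT = 299 - 260 = 39 K
COP_carnot = T_cold / dT = 260 / 39
COP_carnot = 6.667

6.667


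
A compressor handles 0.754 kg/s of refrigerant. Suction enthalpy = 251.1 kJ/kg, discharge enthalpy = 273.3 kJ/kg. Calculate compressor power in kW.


dh = 273.3 - 251.1 = 22.2 kJ/kg
W = m_dot * dh = 0.754 * 22.2 = 16.74 kW

16.74


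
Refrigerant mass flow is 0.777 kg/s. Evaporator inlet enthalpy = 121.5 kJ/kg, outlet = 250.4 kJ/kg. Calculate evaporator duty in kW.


dh = 250.4 - 121.5 = 128.9 kJ/kg
Q_evap = m_dot * dh = 0.777 * 128.9
Q_evap = 100.16 kW

100.16


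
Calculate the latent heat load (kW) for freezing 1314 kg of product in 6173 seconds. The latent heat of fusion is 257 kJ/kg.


Q_lat = m * h_fg / t
Q_lat = 1314 * 257 / 6173
Q_lat = 54.71 kW

54.71


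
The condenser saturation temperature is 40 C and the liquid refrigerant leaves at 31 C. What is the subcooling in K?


Subcooling = T_cond - T_liquid
Subcooling = 40 - 31
Subcooling = 9 K

9


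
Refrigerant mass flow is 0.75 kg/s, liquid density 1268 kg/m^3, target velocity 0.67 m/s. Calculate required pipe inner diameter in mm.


A = m_dot / (rho * v) = 0.75 / (1268 * 0.67) = 0.0008828099251 m^2
d = sqrt(4*A/pi) * 1000
d = 33.5 mm

33.5


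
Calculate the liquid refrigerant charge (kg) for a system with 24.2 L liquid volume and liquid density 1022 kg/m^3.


Charge = V * rho / 1000
Charge = 24.2 * 1022 / 1000
Charge = 24.73 kg

24.73


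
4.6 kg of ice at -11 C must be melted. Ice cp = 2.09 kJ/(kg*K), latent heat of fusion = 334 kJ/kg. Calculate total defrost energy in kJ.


Sensible heat = cp * dT = 2.09 * 11 = 22.99 kJ/kg
Total per kg = 22.99 + 334 = 356.99 kJ/kg
Q = m * total = 4.6 * 356.99
Q = 1642.2 kJ

1642.2


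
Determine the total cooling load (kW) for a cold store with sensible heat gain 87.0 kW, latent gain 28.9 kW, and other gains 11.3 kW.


Q_total = Q_s + Q_l + Q_misc
Q_total = 87.0 + 28.9 + 11.3
Q_total = 127.2 kW

127.2


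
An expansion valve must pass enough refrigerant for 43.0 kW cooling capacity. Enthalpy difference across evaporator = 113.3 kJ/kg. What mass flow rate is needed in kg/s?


m_dot = Q / dh
m_dot = 43.0 / 113.3
m_dot = 0.3795 kg/s

0.3795


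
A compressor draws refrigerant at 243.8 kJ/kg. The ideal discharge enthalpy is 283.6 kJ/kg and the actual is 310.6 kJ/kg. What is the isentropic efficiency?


dh_ideal = 283.6 - 243.8 = 39.8 kJ/kg
dh_actual = 310.6 - 243.8 = 66.8 kJ/kg
eta_s = dh_ideal / dh_actual = 39.8 / 66.8
eta_s = 0.5958

0.5958


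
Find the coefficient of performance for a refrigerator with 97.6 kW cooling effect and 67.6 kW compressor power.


COP = Q_evap / W
COP = 97.6 / 67.6
COP = 1.444

1.444


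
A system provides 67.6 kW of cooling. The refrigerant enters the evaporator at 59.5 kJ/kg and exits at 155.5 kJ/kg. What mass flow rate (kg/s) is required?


dh = 155.5 - 59.5 = 96.0 kJ/kg
m_dot = Q / dh = 67.6 / 96.0 = 0.7042 kg/s

0.7042


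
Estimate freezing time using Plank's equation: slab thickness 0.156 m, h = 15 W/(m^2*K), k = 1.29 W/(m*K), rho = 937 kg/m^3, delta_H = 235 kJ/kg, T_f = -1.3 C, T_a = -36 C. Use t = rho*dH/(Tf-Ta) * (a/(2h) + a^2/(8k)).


dT = -1.3 - (-36) = 34.7 K
term1 = a/(2h) = 0.156/(2*15) = 0.0052
term2 = a^2/(8k) = 0.156^2/(8*1.29) = 0.002358139535
t = rho*dH*1000/dT * (term1 + term2)
t = 937*235*1000/34.7 * (0.0052 + 0.002358139535)
t = 47962 s

47962


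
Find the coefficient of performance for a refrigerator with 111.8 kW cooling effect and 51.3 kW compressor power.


COP = Q_evap / W
COP = 111.8 / 51.3
COP = 2.179

2.179


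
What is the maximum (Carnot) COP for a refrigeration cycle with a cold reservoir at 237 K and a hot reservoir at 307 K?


dT = 307 - 237 = 70 K
COP_carnot = T_cold / dT = 237 / 70
COP_carnot = 3.386

3.386


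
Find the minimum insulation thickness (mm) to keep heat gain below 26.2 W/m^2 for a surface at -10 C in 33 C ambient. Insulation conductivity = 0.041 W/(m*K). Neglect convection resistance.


dT = 33 - (-10) = 43 K
thickness = k * dT / q_max * 1000
thickness = 0.041 * 43 / 26.2 * 1000
thickness = 67.3 mm

67.3


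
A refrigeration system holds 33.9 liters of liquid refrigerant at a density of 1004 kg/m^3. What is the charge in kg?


Charge = V * rho / 1000
Charge = 33.9 * 1004 / 1000
Charge = 34.04 kg

34.04


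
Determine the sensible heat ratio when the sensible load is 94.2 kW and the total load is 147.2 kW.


SHR = Q_sensible / Q_total
SHR = 94.2 / 147.2
SHR = 0.64

0.64


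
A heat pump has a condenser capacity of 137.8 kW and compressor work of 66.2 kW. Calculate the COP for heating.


COP_hp = Q_cond / W
COP_hp = 137.8 / 66.2
COP_hp = 2.082

2.082


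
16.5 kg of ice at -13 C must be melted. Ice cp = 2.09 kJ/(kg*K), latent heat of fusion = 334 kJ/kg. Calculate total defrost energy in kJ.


Sensible heat = cp * dT = 2.09 * 13 = 27.17 kJ/kg
Total per kg = 27.17 + 334 = 361.17 kJ/kg
Q = m * total = 16.5 * 361.17
Q = 5959.3 kJ

5959.3


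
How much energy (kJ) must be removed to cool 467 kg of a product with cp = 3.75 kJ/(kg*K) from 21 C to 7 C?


dT = 21 - (7) = 14 K
Q = m * cp * dT = 467 * 3.75 * 14
Q = 24518 kJ

24518


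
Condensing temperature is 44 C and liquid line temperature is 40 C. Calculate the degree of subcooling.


Subcooling = T_cond - T_liquid
Subcooling = 44 - 40
Subcooling = 4 K

4


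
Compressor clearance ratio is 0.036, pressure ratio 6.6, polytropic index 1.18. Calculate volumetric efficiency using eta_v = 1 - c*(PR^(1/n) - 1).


PR^(1/n) = 6.6^(1/1.18) = 4.94912883
eta_v = 1 - 0.036 * (4.94912883 - 1)
eta_v = 0.8578

0.8578


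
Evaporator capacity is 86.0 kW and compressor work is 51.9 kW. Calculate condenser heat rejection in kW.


Q_cond = Q_evap + W
Q_cond = 86.0 + 51.9
Q_cond = 137.9 kW

137.9


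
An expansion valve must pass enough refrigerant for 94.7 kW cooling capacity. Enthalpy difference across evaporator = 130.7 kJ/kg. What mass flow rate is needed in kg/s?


m_dot = Q / dh
m_dot = 94.7 / 130.7
m_dot = 0.7246 kg/s

0.7246


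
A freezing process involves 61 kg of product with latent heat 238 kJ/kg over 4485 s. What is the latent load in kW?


Q_lat = m * h_fg / t
Q_lat = 61 * 238 / 4485
Q_lat = 3.24 kW

3.24


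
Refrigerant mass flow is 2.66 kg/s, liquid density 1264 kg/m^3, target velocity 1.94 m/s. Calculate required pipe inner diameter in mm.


A = m_dot / (rho * v) = 2.66 / (1264 * 1.94) = 0.001084757928 m^2
d = sqrt(4*A/pi) * 1000
d = 37.2 mm

37.2


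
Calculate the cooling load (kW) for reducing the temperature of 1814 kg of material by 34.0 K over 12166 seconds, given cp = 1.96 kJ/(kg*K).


Q = m * cp * dT / t
Q = 1814 * 1.96 * 34.0 / 12166
Q = 9.936 kW

9.936


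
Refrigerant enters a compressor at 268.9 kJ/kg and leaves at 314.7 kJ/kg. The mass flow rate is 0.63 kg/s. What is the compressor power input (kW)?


dh = 314.7 - 268.9 = 45.8 kJ/kg
W = m_dot * dh = 0.63 * 45.8 = 28.85 kW

28.85


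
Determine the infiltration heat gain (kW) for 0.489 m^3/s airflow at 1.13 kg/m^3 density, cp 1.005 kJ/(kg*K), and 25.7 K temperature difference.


Q = V_dot * rho * cp * dT
Q = 0.489 * 1.13 * 1.005 * 25.7
Q = 14.272 kW

14.272


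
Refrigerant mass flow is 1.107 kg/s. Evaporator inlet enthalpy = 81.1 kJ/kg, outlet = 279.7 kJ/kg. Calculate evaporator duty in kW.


dh = 279.7 - 81.1 = 198.6 kJ/kg
Q_evap = m_dot * dh = 1.107 * 198.6
Q_evap = 219.85 kW

219.85


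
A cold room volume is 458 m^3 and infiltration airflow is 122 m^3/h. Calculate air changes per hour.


ACH = flow / volume
ACH = 122 / 458
ACH = 0.266

0.266


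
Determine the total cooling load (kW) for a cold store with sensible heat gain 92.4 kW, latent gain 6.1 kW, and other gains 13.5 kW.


Q_total = Q_s + Q_l + Q_misc
Q_total = 92.4 + 6.1 + 13.5
Q_total = 112.0 kW

112.0


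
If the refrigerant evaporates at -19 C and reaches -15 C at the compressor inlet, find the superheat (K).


Superheat = T_suction - T_evap
Superheat = -15 - (-19)
Superheat = 4 K

4


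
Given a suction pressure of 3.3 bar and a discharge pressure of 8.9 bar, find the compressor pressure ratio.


PR = P_high / P_low
PR = 8.9 / 3.3
PR = 2.697

2.697


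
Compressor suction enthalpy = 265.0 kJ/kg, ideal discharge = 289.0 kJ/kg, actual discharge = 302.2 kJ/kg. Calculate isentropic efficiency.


dh_ideal = 289.0 - 265.0 = 24.0 kJ/kg
dh_actual = 302.2 - 265.0 = 37.2 kJ/kg
eta_s = dh_ideal / dh_actual = 24.0 / 37.2
eta_s = 0.6452

0.6452


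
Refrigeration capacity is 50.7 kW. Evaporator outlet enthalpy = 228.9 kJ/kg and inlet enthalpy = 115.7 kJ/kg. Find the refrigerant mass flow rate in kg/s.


dh = 228.9 - 115.7 = 113.2 kJ/kg
m_dot = Q / dh = 50.7 / 113.2 = 0.4479 kg/s

0.4479


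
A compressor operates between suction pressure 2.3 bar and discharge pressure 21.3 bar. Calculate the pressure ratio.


PR = P_high / P_low
PR = 21.3 / 2.3
PR = 9.261

9.261


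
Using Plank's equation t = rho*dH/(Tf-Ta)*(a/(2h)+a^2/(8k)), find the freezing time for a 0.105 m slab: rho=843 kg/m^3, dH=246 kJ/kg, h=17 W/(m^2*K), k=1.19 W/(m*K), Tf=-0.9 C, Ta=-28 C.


dT = -0.9 - (-28) = 27.1 K
term1 = a/(2h) = 0.105/(2*17) = 0.003088235294
term2 = a^2/(8k) = 0.105^2/(8*1.19) = 0.001158088235
t = rho*dH*1000/dT * (term1 + term2)
t = 843*246*1000/27.1 * (0.003088235294 + 0.001158088235)
t = 32494 s

32494


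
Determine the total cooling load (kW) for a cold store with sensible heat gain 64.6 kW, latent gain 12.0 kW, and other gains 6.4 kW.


Q_total = Q_s + Q_l + Q_misc
Q_total = 64.6 + 12.0 + 6.4
Q_total = 83.0 kW

83.0


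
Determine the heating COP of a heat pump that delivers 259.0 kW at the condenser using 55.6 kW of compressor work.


COP_hp = Q_cond / W
COP_hp = 259.0 / 55.6
COP_hp = 4.658

4.658


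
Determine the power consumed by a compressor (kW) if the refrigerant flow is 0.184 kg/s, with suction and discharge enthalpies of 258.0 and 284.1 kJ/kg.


dh = 284.1 - 258.0 = 26.1 kJ/kg
W = m_dot * dh = 0.184 * 26.1 = 4.8 kW

4.8


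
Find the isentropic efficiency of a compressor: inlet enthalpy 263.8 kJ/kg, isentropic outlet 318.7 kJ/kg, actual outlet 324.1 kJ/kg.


dh_ideal = 318.7 - 263.8 = 54.9 kJ/kg
dh_actual = 324.1 - 263.8 = 60.3 kJ/kg
eta_s = dh_ideal / dh_actual = 54.9 / 60.3
eta_s = 0.9104

0.9104


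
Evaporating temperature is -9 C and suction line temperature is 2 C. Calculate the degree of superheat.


Superheat = T_suction - T_evap
Superheat = 2 - (-9)
Superheat = 11 K

11


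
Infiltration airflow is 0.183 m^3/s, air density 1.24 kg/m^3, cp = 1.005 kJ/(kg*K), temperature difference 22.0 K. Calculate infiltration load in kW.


Q = V_dot * rho * cp * dT
Q = 0.183 * 1.24 * 1.005 * 22.0
Q = 5.017 kW

5.017


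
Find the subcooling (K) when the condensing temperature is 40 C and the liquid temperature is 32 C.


Subcooling = T_cond - T_liquid
Subcooling = 40 - 32
Subcooling = 8 K

8


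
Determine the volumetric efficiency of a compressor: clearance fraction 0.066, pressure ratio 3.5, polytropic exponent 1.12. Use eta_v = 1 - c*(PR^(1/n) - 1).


PR^(1/n) = 3.5^(1/1.12) = 3.06037778
eta_v = 1 - 0.066 * (3.06037778 - 1)
eta_v = 0.864

0.864


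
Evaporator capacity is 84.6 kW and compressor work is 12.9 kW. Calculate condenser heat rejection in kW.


Q_cond = Q_evap + W
Q_cond = 84.6 + 12.9
Q_cond = 97.5 kW

97.5


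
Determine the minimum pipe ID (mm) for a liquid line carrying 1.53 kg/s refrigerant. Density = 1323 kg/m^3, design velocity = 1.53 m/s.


A = m_dot / (rho * v) = 1.53 / (1323 * 1.53) = 0.0007558578987 m^2
d = sqrt(4*A/pi) * 1000
d = 31.0 mm

31.0


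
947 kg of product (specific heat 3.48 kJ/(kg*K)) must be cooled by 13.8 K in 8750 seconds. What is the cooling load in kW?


Q = m * cp * dT / t
Q = 947 * 3.48 * 13.8 / 8750
Q = 5.198 kW

5.198


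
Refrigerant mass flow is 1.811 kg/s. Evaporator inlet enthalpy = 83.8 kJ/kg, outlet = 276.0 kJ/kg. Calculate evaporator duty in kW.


dh = 276.0 - 83.8 = 192.2 kJ/kg
Q_evap = m_dot * dh = 1.811 * 192.2
Q_evap = 348.07 kW

348.07


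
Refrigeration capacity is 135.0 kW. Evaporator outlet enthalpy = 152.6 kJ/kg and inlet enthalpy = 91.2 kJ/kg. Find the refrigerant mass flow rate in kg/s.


dh = 152.6 - 91.2 = 61.4 kJ/kg
m_dot = Q / dh = 135.0 / 61.4 = 2.1987 kg/s

2.1987


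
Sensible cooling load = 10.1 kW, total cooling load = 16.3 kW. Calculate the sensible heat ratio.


SHR = Q_sensible / Q_total
SHR = 10.1 / 16.3
SHR = 0.62

0.62


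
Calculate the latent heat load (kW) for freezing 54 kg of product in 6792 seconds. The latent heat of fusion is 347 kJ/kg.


Q_lat = m * h_fg / t
Q_lat = 54 * 347 / 6792
Q_lat = 2.76 kW

2.76


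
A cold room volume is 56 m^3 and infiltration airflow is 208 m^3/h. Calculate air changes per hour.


ACH = flow / volume
ACH = 208 / 56
ACH = 3.714

3.714


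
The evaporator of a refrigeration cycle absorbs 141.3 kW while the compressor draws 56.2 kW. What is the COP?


COP = Q_evap / W
COP = 141.3 / 56.2
COP = 2.514

2.514


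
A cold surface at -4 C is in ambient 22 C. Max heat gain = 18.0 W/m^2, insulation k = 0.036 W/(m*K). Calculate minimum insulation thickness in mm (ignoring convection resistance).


dT = 22 - (-4) = 26 K
thickness = k * dT / q_max * 1000
thickness = 0.036 * 26 / 18.0 * 1000
thickness = 52.0 mm

52.0


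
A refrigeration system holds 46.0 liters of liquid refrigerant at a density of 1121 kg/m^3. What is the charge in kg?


Charge = V * rho / 1000
Charge = 46.0 * 1121 / 1000
Charge = 51.57 kg

51.57


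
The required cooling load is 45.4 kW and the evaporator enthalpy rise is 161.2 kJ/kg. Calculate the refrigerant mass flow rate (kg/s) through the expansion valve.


m_dot = Q / dh
m_dot = 45.4 / 161.2
m_dot = 0.2816 kg/s

0.2816


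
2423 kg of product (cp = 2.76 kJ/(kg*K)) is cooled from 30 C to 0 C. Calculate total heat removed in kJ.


dT = 30 - (0) = 30 K
Q = m * cp * dT = 2423 * 2.76 * 30
Q = 200624 kJ

200624


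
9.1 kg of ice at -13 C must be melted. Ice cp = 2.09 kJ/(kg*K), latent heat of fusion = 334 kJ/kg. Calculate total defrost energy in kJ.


Sensible heat = cp * dT = 2.09 * 13 = 27.17 kJ/kg
Total per kg = 27.17 + 334 = 361.17 kJ/kg
Q = m * total = 9.1 * 361.17
Q = 3286.6 kJ

3286.6


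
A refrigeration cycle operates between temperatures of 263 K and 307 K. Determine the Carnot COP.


dT = 307 - 263 = 44 K
COP_carnot = T_cold / dT = 263 / 44
COP_carnot = 5.977

5.977


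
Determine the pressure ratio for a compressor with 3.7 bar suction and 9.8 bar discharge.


PR = P_high / P_low
PR = 9.8 / 3.7
PR = 2.649

2.649


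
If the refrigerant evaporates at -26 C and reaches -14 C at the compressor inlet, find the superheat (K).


Superheat = T_suction - T_evap
Superheat = -14 - (-26)
Superheat = 12 K

12


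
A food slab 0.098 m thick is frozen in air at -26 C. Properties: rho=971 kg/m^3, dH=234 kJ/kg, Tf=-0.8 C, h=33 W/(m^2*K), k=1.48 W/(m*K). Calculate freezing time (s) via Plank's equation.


dT = -0.8 - (-26) = 25.2 K
term1 = a/(2h) = 0.098/(2*33) = 0.001484848485
term2 = a^2/(8k) = 0.098^2/(8*1.48) = 0.0008111486486
t = rho*dH*1000/dT * (term1 + term2)
t = 971*234*1000/25.2 * (0.001484848485 + 0.0008111486486)
t = 20702 s

20702


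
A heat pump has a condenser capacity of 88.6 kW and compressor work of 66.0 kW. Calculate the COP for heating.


COP_hp = Q_cond / W
COP_hp = 88.6 / 66.0
COP_hp = 1.342

1.342


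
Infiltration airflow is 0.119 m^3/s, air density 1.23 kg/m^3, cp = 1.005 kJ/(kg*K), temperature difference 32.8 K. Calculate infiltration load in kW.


Q = V_dot * rho * cp * dT
Q = 0.119 * 1.23 * 1.005 * 32.8
Q = 4.825 kW

4.825


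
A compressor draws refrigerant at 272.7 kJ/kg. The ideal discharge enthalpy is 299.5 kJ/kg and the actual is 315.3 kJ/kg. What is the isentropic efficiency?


dh_ideal = 299.5 - 272.7 = 26.8 kJ/kg
dh_actual = 315.3 - 272.7 = 42.6 kJ/kg
eta_s = dh_ideal / dh_actual = 26.8 / 42.6
eta_s = 0.6291

0.6291


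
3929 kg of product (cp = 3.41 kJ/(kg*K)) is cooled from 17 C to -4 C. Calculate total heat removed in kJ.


dT = 17 - (-4) = 21 K
Q = m * cp * dT = 3929 * 3.41 * 21
Q = 281356 kJ

281356


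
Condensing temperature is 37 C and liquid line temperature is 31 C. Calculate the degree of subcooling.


Subcooling = T_cond - T_liquid
Subcooling = 37 - 31
Subcooling = 6 K

6


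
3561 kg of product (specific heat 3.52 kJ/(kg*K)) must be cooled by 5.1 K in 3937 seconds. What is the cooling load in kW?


Q = m * cp * dT / t
Q = 3561 * 3.52 * 5.1 / 3937
Q = 16.238 kW

16.238


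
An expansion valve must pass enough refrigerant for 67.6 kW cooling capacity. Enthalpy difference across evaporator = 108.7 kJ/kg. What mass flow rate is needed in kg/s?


m_dot = Q / dh
m_dot = 67.6 / 108.7
m_dot = 0.6219 kg/s

0.6219


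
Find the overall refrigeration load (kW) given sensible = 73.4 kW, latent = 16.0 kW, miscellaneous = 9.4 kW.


Q_total = Q_s + Q_l + Q_misc
Q_total = 73.4 + 16.0 + 9.4
Q_total = 98.8 kW

98.8


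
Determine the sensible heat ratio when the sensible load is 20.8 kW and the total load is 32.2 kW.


SHR = Q_sensible / Q_total
SHR = 20.8 / 32.2
SHR = 0.646

0.646


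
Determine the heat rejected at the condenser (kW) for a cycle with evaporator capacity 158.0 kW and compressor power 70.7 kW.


Q_cond = Q_evap + W
Q_cond = 158.0 + 70.7
Q_cond = 228.7 kW

228.7


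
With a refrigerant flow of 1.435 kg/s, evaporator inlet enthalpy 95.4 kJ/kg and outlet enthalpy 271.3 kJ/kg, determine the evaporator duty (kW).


dh = 271.3 - 95.4 = 175.9 kJ/kg
Q_evap = m_dot * dh = 1.435 * 175.9
Q_evap = 252.42 kW

252.42


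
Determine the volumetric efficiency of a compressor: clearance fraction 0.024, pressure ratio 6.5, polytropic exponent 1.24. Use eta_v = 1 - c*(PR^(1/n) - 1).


PR^(1/n) = 6.5^(1/1.24) = 4.52454891
eta_v = 1 - 0.024 * (4.52454891 - 1)
eta_v = 0.9154

0.9154


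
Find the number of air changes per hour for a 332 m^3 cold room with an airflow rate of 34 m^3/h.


ACH = flow / volume
ACH = 34 / 332
ACH = 0.102

0.102


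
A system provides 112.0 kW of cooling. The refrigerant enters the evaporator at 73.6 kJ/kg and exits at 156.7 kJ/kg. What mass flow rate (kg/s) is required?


dh = 156.7 - 73.6 = 83.1 kJ/kg
m_dot = Q / dh = 112.0 / 83.1 = 1.3478 kg/s

1.3478


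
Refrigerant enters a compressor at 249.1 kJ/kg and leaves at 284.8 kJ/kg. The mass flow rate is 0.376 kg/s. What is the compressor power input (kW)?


dh = 284.8 - 249.1 = 35.7 kJ/kg
W = m_dot * dh = 0.376 * 35.7 = 13.42 kW

13.42


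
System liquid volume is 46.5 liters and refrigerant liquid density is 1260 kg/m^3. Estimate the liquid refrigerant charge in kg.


Charge = V * rho / 1000
Charge = 46.5 * 1260 / 1000
Charge = 58.59 kg

58.59


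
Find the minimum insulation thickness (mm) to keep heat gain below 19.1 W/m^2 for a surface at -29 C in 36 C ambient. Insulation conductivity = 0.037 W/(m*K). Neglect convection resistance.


dT = 36 - (-29) = 65 K
thickness = k * dT / q_max * 1000
thickness = 0.037 * 65 / 19.1 * 1000
thickness = 125.9 mm

125.9


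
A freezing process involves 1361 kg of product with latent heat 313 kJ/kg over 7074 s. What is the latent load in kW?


Q_lat = m * h_fg / t
Q_lat = 1361 * 313 / 7074
Q_lat = 60.22 kW

60.22


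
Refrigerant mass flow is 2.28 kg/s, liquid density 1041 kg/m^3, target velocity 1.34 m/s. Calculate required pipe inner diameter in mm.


A = m_dot / (rho * v) = 2.28 / (1041 * 1.34) = 0.001634478902 m^2
d = sqrt(4*A/pi) * 1000
d = 45.6 mm

45.6


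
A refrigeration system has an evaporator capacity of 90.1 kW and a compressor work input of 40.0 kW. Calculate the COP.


COP = Q_evap / W
COP = 90.1 / 40.0
COP = 2.253

2.253


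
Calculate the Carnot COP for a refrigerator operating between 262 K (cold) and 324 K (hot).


dT = 324 - 262 = 62 K
COP_carnot = T_cold / dT = 262 / 62
COP_carnot = 4.226

4.226


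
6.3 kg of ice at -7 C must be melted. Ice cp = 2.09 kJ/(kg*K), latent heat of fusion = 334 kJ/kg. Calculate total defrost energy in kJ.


Sensible heat = cp * dT = 2.09 * 7 = 14.63 kJ/kg
Total per kg = 14.63 + 334 = 348.63 kJ/kg
Q = m * total = 6.3 * 348.63
Q = 2196.4 kJ

2196.4


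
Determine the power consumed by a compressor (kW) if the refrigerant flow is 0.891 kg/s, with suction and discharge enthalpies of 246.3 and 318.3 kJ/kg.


dh = 318.3 - 246.3 = 72.0 kJ/kg
W = m_dot * dh = 0.891 * 72.0 = 64.15 kW

64.15


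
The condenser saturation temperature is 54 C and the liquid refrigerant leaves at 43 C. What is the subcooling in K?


Subcooling = T_cond - T_liquid
Subcooling = 54 - 43
Subcooling = 11 K

11


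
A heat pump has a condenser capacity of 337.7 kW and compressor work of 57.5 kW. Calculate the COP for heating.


COP_hp = Q_cond / W
COP_hp = 337.7 / 57.5
COP_hp = 5.873

5.873


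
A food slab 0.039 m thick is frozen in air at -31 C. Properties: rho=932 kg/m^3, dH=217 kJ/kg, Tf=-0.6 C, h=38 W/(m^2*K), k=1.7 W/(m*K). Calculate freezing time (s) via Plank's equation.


dT = -0.6 - (-31) = 30.4 K
term1 = a/(2h) = 0.039/(2*38) = 0.0005131578947
term2 = a^2/(8k) = 0.039^2/(8*1.7) = 0.0001118382353
t = rho*dH*1000/dT * (term1 + term2)
t = 932*217*1000/30.4 * (0.0005131578947 + 0.0001118382353)
t = 4158 s

4158


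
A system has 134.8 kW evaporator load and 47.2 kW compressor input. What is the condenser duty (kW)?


Q_cond = Q_evap + W
Q_cond = 134.8 + 47.2
Q_cond = 182.0 kW

182.0


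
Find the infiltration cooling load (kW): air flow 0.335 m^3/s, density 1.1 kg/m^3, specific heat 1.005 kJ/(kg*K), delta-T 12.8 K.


Q = V_dot * rho * cp * dT
Q = 0.335 * 1.1 * 1.005 * 12.8
Q = 4.74 kW

4.74


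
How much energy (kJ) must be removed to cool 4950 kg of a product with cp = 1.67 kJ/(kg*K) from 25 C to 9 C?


dT = 25 - (9) = 16 K
Q = m * cp * dT = 4950 * 1.67 * 16
Q = 132264 kJ

132264


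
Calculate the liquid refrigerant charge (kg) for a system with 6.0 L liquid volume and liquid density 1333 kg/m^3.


Charge = V * rho / 1000
Charge = 6.0 * 1333 / 1000
Charge = 8.0 kg

8.0


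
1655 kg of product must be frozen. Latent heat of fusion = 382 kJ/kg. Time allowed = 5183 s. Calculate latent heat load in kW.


Q_lat = m * h_fg / t
Q_lat = 1655 * 382 / 5183
Q_lat = 121.98 kW

121.98


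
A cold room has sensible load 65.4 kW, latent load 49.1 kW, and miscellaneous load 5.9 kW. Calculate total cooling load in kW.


Q_total = Q_s + Q_l + Q_misc
Q_total = 65.4 + 49.1 + 5.9
Q_total = 120.4 kW

120.4


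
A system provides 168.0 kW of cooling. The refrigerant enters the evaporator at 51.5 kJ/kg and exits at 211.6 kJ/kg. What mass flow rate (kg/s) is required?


dh = 211.6 - 51.5 = 160.1 kJ/kg
m_dot = Q / dh = 168.0 / 160.1 = 1.0493 kg/s

1.0493


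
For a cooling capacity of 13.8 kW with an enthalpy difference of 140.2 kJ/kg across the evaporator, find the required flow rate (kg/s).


m_dot = Q / dh
m_dot = 13.8 / 140.2
m_dot = 0.0984 kg/s

0.0984


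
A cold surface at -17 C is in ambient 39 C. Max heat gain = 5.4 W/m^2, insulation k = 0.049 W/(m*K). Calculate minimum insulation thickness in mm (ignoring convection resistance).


dT = 39 - (-17) = 56 K
thickness = k * dT / q_max * 1000
thickness = 0.049 * 56 / 5.4 * 1000
thickness = 508.1 mm

508.1


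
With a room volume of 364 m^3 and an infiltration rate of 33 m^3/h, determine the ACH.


ACH = flow / volume
ACH = 33 / 364
ACH = 0.091

0.091


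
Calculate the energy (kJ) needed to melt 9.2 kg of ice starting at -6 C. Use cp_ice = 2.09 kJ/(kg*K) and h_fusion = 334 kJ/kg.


Sensible heat = cp * dT = 2.09 * 6 = 12.54 kJ/kg
Total per kg = 12.54 + 334 = 346.54 kJ/kg
Q = m * total = 9.2 * 346.54
Q = 3188.2 kJ

3188.2


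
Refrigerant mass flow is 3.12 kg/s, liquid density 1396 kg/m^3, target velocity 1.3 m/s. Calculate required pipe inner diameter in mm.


A = m_dot / (rho * v) = 3.12 / (1396 * 1.3) = 0.001719197708 m^2
d = sqrt(4*A/pi) * 1000
d = 46.8 mm

46.8


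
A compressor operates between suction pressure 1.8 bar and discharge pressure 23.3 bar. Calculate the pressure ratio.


PR = P_high / P_low
PR = 23.3 / 1.8
PR = 12.944

12.944


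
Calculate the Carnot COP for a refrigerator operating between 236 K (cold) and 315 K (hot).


dT = 315 - 236 = 79 K
COP_carnot = T_cold / dT = 236 / 79
COP_carnot = 2.987

2.987


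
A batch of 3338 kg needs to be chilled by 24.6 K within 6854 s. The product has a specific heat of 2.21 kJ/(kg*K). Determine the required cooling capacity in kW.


Q = m * cp * dT / t
Q = 3338 * 2.21 * 24.6 / 6854
Q = 26.477 kW

26.477
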